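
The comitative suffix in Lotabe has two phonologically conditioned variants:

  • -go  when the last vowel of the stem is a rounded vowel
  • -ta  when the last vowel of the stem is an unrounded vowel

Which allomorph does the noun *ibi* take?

-ta

*ibi*: last vowel = /i/, an unrounded vowel → -ta.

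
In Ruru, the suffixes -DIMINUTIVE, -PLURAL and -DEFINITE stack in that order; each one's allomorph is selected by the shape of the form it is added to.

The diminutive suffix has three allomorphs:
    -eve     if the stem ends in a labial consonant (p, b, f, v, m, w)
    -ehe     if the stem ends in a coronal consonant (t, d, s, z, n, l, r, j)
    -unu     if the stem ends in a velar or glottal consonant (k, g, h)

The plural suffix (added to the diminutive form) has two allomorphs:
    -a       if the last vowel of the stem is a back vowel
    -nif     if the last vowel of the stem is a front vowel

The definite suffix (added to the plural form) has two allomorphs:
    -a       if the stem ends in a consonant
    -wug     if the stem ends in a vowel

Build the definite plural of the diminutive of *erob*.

erobevenifa

*erob* — final consonant /b/ (labial) → -eve → *erobeve*.
The last vowel of the diminutive form *erobeve* is /e/, which is a front vowel, so the plural suffix is -nif, giving *erobevenif*.
Since the final sound of the plural form *erobevenif* is /f/ (a consonant), it takes -a, giving *erobevenifa*.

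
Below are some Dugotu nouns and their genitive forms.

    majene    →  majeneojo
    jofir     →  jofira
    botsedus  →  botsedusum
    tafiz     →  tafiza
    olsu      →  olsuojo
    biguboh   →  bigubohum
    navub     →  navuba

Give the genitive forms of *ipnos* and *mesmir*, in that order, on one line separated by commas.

ipnosum, mesmira

The pattern is voicing of the final sound: -um when the stem ends in a voiceless consonant (*botsedus*, *biguboh*); -a when the stem ends in a voiced consonant (*jofir*, *tafiz*, *navub*); -ojo when the stem ends in a vowel (*majene*, *olsu*).
*ipnos* — final sound /s/ (a voiceless consonant) → -um → *ipnosum*.
Since the final sound of *mesmir* is /r/ (a voiced consonant), it takes -a, giving *mesmira*.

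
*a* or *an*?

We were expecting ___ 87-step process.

The indefinite article is chosen by the initial *sound* of the following word, not its spelling.
The number *87* is spoken "eighty-…", beginning with /ˈeɪti/ — a vowel sound.
So the article is *an*: We were expecting an 87-step process.

an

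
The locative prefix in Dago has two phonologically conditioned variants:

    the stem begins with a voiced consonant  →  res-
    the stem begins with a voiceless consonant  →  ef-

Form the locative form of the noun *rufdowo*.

The first consonant of *rufdowo* is /r/, which is voiced, so the prefix is res-, giving *resrufdowo*.

resrufdowo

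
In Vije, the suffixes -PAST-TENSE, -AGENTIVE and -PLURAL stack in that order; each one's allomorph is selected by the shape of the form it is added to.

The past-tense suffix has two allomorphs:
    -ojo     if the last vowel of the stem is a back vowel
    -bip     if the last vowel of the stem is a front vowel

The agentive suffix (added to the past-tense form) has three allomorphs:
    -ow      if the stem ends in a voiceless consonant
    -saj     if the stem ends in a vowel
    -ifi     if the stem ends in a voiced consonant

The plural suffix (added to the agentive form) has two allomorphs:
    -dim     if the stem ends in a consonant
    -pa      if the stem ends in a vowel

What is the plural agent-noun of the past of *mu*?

muojosajdim

*mu* — last vowel /u/ (a back vowel) → -ojo → *muojo*.
The past-tense form *muojo* — final sound /o/ (a vowel) → -saj → *muojosaj*.
The agentive form *muojosaj* — final sound /j/ (a consonant) → -dim → *muojosajdim*.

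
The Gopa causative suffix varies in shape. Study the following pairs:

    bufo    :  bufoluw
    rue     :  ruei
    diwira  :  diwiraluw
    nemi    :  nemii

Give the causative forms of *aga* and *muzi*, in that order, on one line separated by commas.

The pattern is front/back vowel harmony: -i when the last vowel of the stem is a front vowel (*rue*, *nemi*); -luw when the last vowel of the stem is a back vowel (*bufo*, *diwira*).
Since the last vowel of *aga* is /a/ (a back vowel), it takes -luw, giving *agaluw*.
*muzi* — last vowel /i/ (a front vowel) → -i → *muzii*.

agaluw, muzii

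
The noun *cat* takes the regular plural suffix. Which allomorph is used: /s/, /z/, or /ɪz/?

/s/

The stem *cat* ends in a voiceless non-sibilant consonant.
The plural suffix surfaces as /ɪz/ after sibilants, /s/ after other voiceless consonants, and /z/ after other voiced sounds.
So the plural -s on *cat* is pronounced /s/.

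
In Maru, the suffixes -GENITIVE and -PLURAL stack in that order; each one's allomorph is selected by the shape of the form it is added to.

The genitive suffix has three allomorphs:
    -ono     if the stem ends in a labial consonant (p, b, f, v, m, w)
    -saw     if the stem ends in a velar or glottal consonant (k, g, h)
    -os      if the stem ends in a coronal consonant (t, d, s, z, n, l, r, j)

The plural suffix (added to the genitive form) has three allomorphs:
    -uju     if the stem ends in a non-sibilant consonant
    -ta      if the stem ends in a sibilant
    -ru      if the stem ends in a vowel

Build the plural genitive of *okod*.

Since the final consonant of *okod* is /d/ (coronal), it takes -os, giving *okodos*.
The final sound of the genitive form *okodos* is /s/, which is a sibilant, so the plural suffix is -ta, giving *okodosta*.

okodosta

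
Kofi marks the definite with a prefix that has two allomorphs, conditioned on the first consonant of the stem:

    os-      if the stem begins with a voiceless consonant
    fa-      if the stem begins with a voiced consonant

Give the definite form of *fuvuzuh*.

*fuvuzuh*: first consonant = /f/, voiceless → os- → *osfuvuzuh*.

osfuvuzuh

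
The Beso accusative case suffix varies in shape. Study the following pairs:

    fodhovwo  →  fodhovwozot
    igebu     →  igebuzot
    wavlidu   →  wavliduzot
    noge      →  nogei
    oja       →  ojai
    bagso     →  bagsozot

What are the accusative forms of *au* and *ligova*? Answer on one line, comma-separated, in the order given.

The alternation tracks the last vowel of the stem — -zot when the last vowel of the stem is a rounded vowel (*fodhovwo*, *igebu*, *wavlidu*, *bagso*); -i when the last vowel of the stem is an unrounded vowel (*noge*, *oja*).
The last vowel of *au* is /u/, which is a rounded vowel, so the suffix is -zot, giving *auzot*.
Since the last vowel of *ligova* is /a/ (an unrounded vowel), it takes -i, giving *ligovai*.

auzot, ligovai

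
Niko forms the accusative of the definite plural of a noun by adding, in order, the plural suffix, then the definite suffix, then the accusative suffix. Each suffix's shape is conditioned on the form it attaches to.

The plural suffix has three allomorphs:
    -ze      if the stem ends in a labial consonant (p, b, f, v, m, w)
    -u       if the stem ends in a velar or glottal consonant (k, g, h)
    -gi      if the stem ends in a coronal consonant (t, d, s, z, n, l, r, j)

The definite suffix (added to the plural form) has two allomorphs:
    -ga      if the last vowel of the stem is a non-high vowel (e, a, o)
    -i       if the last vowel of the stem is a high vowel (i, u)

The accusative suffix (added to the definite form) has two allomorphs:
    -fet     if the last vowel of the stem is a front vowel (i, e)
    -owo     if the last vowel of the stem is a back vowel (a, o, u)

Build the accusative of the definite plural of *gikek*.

gikekuifet

Since the final consonant of *gikek* is /k/ (velar/glottal), it takes -u, giving *gikeku*.
Since the last vowel of the plural form *gikeku* is /u/ (a high vowel), it takes -i, giving *gikekui*.
The last vowel of the definite form *gikekui* is /i/, which is a front vowel, so the accusative suffix is -fet, giving *gikekuifet*.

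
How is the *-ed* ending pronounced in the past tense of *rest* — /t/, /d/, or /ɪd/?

The stem *rest* ends in /t/ or /d/.
The -ed suffix is realized as /ɪd/ after /t, d/; as /t/ after other voiceless consonants; and as /d/ after other voiced sounds.
So -ed on *rest* is pronounced /ɪd/.

/ɪd/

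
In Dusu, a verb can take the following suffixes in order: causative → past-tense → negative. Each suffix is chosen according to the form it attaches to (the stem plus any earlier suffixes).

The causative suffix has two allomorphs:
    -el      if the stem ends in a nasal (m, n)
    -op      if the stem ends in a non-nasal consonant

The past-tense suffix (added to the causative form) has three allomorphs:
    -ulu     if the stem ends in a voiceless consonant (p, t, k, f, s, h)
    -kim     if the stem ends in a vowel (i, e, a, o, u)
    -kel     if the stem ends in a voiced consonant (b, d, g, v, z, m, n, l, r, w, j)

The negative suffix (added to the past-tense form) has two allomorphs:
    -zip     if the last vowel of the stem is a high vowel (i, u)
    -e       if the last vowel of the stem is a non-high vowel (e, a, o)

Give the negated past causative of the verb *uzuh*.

The final consonant of *uzuh* is /h/, which is non-nasal, so the causative suffix is -op, giving *uzuhop*.
The causative form *uzuhop* — final sound /p/ (a voiceless consonant) → -ulu → *uzuhopulu*.
Since the last vowel of the past-tense form *uzuhopulu* is /u/ (a high vowel), it takes -zip, giving *uzuhopuluzip*.

uzuhopuluzip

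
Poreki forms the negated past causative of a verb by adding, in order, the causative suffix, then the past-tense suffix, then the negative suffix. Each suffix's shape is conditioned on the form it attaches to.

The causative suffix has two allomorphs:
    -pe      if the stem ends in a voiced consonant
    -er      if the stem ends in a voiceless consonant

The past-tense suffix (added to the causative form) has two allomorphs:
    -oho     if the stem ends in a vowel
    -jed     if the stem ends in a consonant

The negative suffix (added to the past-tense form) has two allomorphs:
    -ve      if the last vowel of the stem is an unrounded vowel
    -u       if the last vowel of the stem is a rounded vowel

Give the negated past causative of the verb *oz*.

The final consonant of *oz* is /z/, which is voiced, so the causative suffix is -pe, giving *ozpe*.
The final sound of the causative form *ozpe* is /e/, which is a vowel, so the past-tense suffix is -oho, giving *ozpeoho*.
Since the last vowel of the past-tense form *ozpeoho* is /o/ (a rounded vowel), it takes -u, giving *ozpeohou*.

ozpeohou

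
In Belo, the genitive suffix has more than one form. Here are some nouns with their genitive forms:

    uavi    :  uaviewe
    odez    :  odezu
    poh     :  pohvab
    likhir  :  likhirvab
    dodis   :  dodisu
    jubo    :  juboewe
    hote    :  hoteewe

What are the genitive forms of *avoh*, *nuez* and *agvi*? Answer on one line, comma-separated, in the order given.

avohvab, nuezu, agviewe

Looking at the final sound of each stem: -u when the stem ends in a sibilant (*odez*, *dodis*); -vab when the stem ends in a non-sibilant consonant (*poh*, *likhir*); -ewe when the stem ends in a vowel (*uavi*, *jubo*, *hote*).
Since the final sound of *avoh* is /h/ (a non-sibilant consonant), it takes -vab, giving *avohvab*.
*nuez* — final sound /z/ (a sibilant) → -u → *nuezu*.
The final sound of *agvi* is /i/, which is a vowel, so the suffix is -ewe, giving *agviewe*.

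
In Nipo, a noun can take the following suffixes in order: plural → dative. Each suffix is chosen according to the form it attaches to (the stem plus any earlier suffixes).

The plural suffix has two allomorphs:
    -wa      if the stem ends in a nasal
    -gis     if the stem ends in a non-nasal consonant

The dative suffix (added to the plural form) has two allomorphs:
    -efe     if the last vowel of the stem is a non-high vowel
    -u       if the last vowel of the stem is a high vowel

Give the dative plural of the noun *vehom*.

vehomwaefe

Since the final consonant of *vehom* is /m/ (a nasal), it takes -wa, giving *vehomwa*.
The plural form *vehomwa* — last vowel /a/ (a non-high vowel) → -efe → *vehomwaefe*.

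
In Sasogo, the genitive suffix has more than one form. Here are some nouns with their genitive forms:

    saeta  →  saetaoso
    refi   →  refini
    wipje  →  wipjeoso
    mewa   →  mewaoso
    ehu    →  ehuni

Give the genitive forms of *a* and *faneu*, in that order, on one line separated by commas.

Looking at the last vowel of each stem: -ni when the last vowel of the stem is a high vowel (*refi*, *ehu*); -oso when the last vowel of the stem is a non-high vowel (*saeta*, *wipje*, *mewa*).
The last vowel of *a* is /a/, which is a non-high vowel, so the suffix is -oso, giving *aoso*.
Since the last vowel of *faneu* is /u/ (a high vowel), it takes -ni, giving *faneuni*.

aoso, faneuni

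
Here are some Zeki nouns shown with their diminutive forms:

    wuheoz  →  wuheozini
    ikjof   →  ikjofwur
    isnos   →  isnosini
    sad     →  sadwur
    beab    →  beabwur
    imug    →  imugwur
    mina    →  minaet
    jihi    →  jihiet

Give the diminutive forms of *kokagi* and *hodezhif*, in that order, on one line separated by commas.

kokagiet, hodezhifwur

The suffix is conditioned by the final sound: -ini when the stem ends in a sibilant (*wuheoz*, *isnos*); -wur when the stem ends in a non-sibilant consonant (*ikjof*, *sad*, *beab*, *imug*); -et when the stem ends in a vowel (*mina*, *jihi*).
The final sound of *kokagi* is /i/, which is a vowel, so the suffix is -et, giving *kokagiet*.
The final sound of *hodezhif* is /f/, which is a non-sibilant consonant, so the suffix is -wur, giving *hodezhifwur*.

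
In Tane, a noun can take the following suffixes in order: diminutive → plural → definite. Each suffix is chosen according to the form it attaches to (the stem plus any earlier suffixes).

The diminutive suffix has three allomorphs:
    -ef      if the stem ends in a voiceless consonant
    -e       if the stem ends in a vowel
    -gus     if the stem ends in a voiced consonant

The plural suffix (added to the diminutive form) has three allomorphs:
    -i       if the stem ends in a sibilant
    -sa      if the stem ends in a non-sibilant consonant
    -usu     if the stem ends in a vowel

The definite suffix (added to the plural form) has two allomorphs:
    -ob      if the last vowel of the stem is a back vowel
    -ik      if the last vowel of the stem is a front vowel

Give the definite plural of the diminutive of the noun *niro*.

niroeusuob

The final sound of *niro* is /o/, which is a vowel, so the diminutive suffix is -e, giving *niroe*.
The diminutive form *niroe*: final sound = /e/, a vowel → -usu → *niroeusu*.
The plural form *niroeusu*: last vowel = /u/, a back vowel → -ob → *niroeusuob*.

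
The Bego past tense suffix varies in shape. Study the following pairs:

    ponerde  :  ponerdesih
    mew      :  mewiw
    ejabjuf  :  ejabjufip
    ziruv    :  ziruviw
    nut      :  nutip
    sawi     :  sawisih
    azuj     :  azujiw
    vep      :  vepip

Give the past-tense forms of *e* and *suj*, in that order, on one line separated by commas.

The suffix is conditioned by the final sound: -ip when the stem ends in a voiceless consonant (*ejabjuf*, *nut*, *vep*); -iw when the stem ends in a voiced consonant (*mew*, *ziruv*, *azuj*); -sih when the stem ends in a vowel (*ponerde*, *sawi*).
*e* — final sound /e/ (a vowel) → -sih → *esih*.
*suj*: final sound = /j/, a voiced consonant → -iw → *sujiw*.

esih, sujiw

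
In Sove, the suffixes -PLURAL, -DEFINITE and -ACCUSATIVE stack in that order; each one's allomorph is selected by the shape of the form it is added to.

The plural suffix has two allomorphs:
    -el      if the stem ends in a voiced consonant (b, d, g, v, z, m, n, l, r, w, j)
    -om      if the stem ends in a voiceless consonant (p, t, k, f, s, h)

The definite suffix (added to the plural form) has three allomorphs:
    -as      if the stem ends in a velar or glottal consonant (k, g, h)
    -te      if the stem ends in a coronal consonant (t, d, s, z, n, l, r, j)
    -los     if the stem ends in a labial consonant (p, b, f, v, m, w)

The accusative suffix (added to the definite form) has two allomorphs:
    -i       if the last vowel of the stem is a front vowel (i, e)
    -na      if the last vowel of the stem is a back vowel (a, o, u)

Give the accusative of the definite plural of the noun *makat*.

*makat* — final consonant /t/ (voiceless) → -om → *makatom*.
Since the final consonant of the plural form *makatom* is /m/ (labial), it takes -los, giving *makatomlos*.
The last vowel of the definite form *makatomlos* is /o/, which is a back vowel, so the accusative suffix is -na, giving *makatomlosna*.

makatomlosna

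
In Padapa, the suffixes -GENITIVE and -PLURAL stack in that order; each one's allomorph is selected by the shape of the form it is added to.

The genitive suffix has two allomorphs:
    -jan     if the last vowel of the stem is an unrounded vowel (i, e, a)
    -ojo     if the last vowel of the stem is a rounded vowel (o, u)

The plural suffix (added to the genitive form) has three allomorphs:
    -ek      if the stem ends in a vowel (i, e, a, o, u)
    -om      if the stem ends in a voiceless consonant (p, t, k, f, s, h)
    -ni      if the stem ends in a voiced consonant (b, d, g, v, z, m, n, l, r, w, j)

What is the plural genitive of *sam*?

samjanni

Since the last vowel of *sam* is /a/ (an unrounded vowel), it takes -jan, giving *samjan*.
Since the final sound of the genitive form *samjan* is /n/ (a voiced consonant), it takes -ni, giving *samjanni*.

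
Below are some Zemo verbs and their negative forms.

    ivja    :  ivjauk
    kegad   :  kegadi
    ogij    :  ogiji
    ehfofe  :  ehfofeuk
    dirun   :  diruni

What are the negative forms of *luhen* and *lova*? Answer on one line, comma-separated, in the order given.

The suffix is conditioned by the final sound: -i when the stem ends in a consonant (*kegad*, *ogij*, *dirun*); -uk when the stem ends in a vowel (*ivja*, *ehfofe*).
The final sound of *luhen* is /n/, which is a consonant, so the suffix is -i, giving *luheni*.
*lova*: final sound = /a/, a vowel → -uk → *lovauk*.

luheni, lovauk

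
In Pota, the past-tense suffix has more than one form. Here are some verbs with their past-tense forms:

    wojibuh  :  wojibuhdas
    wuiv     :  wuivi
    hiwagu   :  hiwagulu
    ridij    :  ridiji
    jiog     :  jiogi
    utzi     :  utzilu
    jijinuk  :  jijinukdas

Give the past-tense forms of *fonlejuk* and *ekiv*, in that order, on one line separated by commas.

fonlejukdas, ekivi

Looking at the final sound of each stem: -das when the stem ends in a voiceless consonant (*wojibuh*, *jijinuk*); -i when the stem ends in a voiced consonant (*wuiv*, *ridij*, *jiog*); -lu when the stem ends in a vowel (*hiwagu*, *utzi*).
*fonlejuk* — final sound /k/ (a voiceless consonant) → -das → *fonlejukdas*.
*ekiv*: final sound = /v/, a voiced consonant → -i → *ekivi*.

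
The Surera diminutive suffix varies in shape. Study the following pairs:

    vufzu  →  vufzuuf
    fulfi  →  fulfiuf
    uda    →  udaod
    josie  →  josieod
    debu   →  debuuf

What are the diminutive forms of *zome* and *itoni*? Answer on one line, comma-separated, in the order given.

The suffix is conditioned by the last vowel: -uf when the last vowel of the stem is a high vowel (*vufzu*, *fulfi*, *debu*); -od when the last vowel of the stem is a non-high vowel (*uda*, *josie*).
The last vowel of *zome* is /e/, which is a non-high vowel, so the suffix is -od, giving *zomeod*.
Since the last vowel of *itoni* is /i/ (a high vowel), it takes -uf, giving *itoniuf*.

zomeod, itoniuf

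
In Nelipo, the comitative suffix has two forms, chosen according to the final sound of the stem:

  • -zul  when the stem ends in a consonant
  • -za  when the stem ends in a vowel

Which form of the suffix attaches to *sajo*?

*sajo*: final sound = /o/, a vowel → -za.

-za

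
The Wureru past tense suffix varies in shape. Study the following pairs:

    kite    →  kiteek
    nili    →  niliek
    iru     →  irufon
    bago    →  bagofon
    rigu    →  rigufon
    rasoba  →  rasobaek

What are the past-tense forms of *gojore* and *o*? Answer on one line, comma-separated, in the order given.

The suffix is conditioned by the last vowel: -fon when the last vowel of the stem is a rounded vowel (*iru*, *bago*, *rigu*); -ek when the last vowel of the stem is an unrounded vowel (*kite*, *nili*, *rasoba*).
Since the last vowel of *gojore* is /e/ (an unrounded vowel), it takes -ek, giving *gojoreek*.
Since the last vowel of *o* is /o/ (a rounded vowel), it takes -fon, giving *ofon*.

gojoreek, ofon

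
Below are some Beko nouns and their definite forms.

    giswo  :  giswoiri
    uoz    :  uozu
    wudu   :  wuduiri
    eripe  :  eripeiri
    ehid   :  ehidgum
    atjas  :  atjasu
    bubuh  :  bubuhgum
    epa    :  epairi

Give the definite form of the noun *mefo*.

The alternation tracks the final sound of the stem — -u when the stem ends in a sibilant (*uoz*, *atjas*); -gum when the stem ends in a non-sibilant consonant (*ehid*, *bubuh*); -iri when the stem ends in a vowel (*giswo*, *wudu*, *eripe*, *epa*).
*mefo*: final sound = /o/, a vowel → -iri → *mefoiri*.

mefoiri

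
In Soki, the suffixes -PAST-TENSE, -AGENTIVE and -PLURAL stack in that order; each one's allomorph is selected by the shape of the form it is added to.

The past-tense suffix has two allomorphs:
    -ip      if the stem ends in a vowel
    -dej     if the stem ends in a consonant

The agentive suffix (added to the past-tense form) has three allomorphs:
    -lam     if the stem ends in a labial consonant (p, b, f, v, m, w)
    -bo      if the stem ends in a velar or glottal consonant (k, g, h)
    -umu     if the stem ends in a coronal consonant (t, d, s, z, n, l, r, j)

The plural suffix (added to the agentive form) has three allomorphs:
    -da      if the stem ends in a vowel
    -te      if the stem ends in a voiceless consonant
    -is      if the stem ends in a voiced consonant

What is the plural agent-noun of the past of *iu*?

iuiplamis

The final sound of *iu* is /u/, which is a vowel, so the past-tense suffix is -ip, giving *iuip*.
The final consonant of the past-tense form *iuip* is /p/, which is labial, so the agentive suffix is -lam, giving *iuiplam*.
The agentive form *iuiplam*: final sound = /m/, a voiced consonant → -is → *iuiplamis*.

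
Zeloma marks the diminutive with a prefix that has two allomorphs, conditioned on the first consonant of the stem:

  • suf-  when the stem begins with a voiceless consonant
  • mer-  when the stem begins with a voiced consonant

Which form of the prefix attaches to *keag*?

Since the first consonant of *keag* is /k/ (voiceless), it takes suf-.

suf-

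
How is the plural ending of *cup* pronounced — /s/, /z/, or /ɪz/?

/s/

The stem *cup* ends in a voiceless non-sibilant consonant.
The plural suffix surfaces as /ɪz/ after sibilants, /s/ after other voiceless consonants, and /z/ after other voiced sounds.
So the plural -s on *cup* is pronounced /s/.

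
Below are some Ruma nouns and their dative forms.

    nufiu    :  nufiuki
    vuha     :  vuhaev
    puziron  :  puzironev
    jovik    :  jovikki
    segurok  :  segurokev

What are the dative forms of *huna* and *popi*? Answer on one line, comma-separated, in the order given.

The pattern is height harmony: -ki when the last vowel of the stem is a high vowel (*nufiu*, *jovik*); -ev when the last vowel of the stem is a non-high vowel (*vuha*, *puziron*, *segurok*).
*huna*: last vowel = /a/, a non-high vowel → -ev → *hunaev*.
Since the last vowel of *popi* is /i/ (a high vowel), it takes -ki, giving *popiki*.

hunaev, popiki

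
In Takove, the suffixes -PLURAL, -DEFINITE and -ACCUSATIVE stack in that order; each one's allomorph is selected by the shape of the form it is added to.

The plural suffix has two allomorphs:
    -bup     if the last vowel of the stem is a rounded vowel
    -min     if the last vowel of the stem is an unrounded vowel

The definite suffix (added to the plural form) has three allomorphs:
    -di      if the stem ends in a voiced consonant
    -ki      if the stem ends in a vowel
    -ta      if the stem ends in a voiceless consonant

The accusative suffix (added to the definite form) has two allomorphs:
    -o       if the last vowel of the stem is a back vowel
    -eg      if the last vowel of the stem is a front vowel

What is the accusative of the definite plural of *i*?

imindieg

*i* — last vowel /i/ (an unrounded vowel) → -min → *imin*.
The final sound of the plural form *imin* is /n/, which is a voiced consonant, so the definite suffix is -di, giving *imindi*.
The last vowel of the definite form *imindi* is /i/, which is a front vowel, so the accusative suffix is -eg, giving *imindieg*.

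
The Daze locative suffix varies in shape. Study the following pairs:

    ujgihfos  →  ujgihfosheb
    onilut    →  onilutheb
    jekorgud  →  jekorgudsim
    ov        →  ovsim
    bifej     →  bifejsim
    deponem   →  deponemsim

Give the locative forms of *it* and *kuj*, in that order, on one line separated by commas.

Looking at the final consonant of each stem: -heb when the stem ends in a voiceless consonant (*ujgihfos*, *onilut*); -sim when the stem ends in a voiced consonant (*jekorgud*, *ov*, *bifej*, *deponem*).
The final consonant of *it* is /t/, which is voiceless, so the suffix is -heb, giving *itheb*.
Since the final consonant of *kuj* is /j/ (voiced), it takes -sim, giving *kujsim*.

itheb, kujsim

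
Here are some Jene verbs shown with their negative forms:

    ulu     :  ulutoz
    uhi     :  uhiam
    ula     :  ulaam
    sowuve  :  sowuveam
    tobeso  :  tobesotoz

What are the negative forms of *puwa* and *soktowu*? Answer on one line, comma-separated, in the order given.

puwaam, soktowutoz

The alternation tracks the last vowel of the stem — -toz when the last vowel of the stem is a rounded vowel (*ulu*, *tobeso*); -am when the last vowel of the stem is an unrounded vowel (*uhi*, *ula*, *sowuve*).
*puwa* — last vowel /a/ (an unrounded vowel) → -am → *puwaam*.
*soktowu*: last vowel = /u/, a rounded vowel → -toz → *soktowutoz*.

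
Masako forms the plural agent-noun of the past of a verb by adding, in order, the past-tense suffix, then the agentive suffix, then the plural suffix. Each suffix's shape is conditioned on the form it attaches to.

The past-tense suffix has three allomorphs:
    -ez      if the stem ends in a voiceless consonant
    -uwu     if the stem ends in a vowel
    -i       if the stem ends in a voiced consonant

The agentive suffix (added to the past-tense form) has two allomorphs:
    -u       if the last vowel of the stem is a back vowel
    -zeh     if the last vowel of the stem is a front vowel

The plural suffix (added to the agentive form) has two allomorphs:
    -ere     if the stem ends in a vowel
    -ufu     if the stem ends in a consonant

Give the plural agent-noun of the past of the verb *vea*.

*vea*: final sound = /a/, a vowel → -uwu → *veauwu*.
The last vowel of the past-tense form *veauwu* is /u/, which is a back vowel, so the agentive suffix is -u, giving *veauwuu*.
The agentive form *veauwuu* — final sound /u/ (a vowel) → -ere → *veauwuuere*.

veauwuuere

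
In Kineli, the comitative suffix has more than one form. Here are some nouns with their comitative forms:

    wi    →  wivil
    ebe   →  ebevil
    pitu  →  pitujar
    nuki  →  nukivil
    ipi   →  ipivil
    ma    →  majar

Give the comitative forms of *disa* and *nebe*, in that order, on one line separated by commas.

disajar, nebevil

The alternation tracks the last vowel of the stem — -vil when the last vowel of the stem is a front vowel (*wi*, *ebe*, *nuki*, *ipi*); -jar when the last vowel of the stem is a back vowel (*pitu*, *ma*).
*disa*: last vowel = /a/, a back vowel → -jar → *disajar*.
Since the last vowel of *nebe* is /e/ (a front vowel), it takes -vil, giving *nebevil*.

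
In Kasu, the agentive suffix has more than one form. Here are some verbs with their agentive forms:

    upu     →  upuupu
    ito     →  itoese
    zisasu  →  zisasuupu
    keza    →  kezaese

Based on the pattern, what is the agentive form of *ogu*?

The alternation tracks the last vowel of the stem — -upu when the last vowel of the stem is a high vowel (*upu*, *zisasu*); -ese when the last vowel of the stem is a non-high vowel (*ito*, *keza*).
*ogu* — last vowel /u/ (a high vowel) → -upu → *oguupu*.

oguupu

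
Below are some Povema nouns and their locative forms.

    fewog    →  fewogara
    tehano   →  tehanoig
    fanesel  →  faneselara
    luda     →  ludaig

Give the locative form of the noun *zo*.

The pattern is consonant vs. vowel: -ara when the stem ends in a consonant (*fewog*, *fanesel*); -ig when the stem ends in a vowel (*tehano*, *luda*).
The final sound of *zo* is /o/, which is a vowel, so the suffix is -ig, giving *zoig*.

zoig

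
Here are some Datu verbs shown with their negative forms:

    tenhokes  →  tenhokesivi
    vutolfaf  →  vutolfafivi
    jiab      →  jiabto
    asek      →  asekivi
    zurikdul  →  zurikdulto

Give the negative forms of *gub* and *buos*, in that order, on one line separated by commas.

The alternation tracks the final consonant of the stem — -ivi when the stem ends in a voiceless consonant (*tenhokes*, *vutolfaf*, *asek*); -to when the stem ends in a voiced consonant (*jiab*, *zurikdul*).
The final consonant of *gub* is /b/, which is voiced, so the suffix is -to, giving *gubto*.
*buos*: final consonant = /s/, voiceless → -ivi → *buosivi*.

gubto, buosivi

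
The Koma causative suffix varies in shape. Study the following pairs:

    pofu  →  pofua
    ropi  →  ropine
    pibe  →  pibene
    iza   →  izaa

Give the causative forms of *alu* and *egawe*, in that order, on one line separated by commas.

The suffix is conditioned by the last vowel: -ne when the last vowel of the stem is a front vowel (*ropi*, *pibe*); -a when the last vowel of the stem is a back vowel (*pofu*, *iza*).
*alu* — last vowel /u/ (a back vowel) → -a → *alua*.
*egawe*: last vowel = /e/, a front vowel → -ne → *egawene*.

alua, egawene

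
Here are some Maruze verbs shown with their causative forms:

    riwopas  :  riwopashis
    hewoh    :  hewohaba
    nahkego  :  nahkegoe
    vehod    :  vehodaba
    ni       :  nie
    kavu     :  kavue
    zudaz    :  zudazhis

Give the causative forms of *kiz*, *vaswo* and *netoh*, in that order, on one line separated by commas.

The alternation tracks the final sound of the stem — -his when the stem ends in a sibilant (*riwopas*, *zudaz*); -aba when the stem ends in a non-sibilant consonant (*hewoh*, *vehod*); -e when the stem ends in a vowel (*nahkego*, *ni*, *kavu*).
Since the final sound of *kiz* is /z/ (a sibilant), it takes -his, giving *kizhis*.
The final sound of *vaswo* is /o/, which is a vowel, so the suffix is -e, giving *vaswoe*.
The final sound of *netoh* is /h/, which is a non-sibilant consonant, so the suffix is -aba, giving *netohaba*.

kizhis, vaswoe, netohaba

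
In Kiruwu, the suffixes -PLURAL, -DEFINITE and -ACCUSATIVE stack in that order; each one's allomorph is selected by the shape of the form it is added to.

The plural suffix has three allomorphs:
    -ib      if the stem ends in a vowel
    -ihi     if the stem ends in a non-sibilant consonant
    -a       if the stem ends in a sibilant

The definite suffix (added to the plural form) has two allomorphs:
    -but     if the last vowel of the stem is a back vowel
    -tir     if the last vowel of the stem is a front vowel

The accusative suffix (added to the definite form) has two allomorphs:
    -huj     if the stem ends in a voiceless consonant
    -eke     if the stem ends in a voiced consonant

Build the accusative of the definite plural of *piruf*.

pirufihitireke

Since the final sound of *piruf* is /f/ (a non-sibilant consonant), it takes -ihi, giving *pirufihi*.
The plural form *pirufihi*: last vowel = /i/, a front vowel → -tir → *pirufihitir*.
The definite form *pirufihitir*: final consonant = /r/, voiced → -eke → *pirufihitireke*.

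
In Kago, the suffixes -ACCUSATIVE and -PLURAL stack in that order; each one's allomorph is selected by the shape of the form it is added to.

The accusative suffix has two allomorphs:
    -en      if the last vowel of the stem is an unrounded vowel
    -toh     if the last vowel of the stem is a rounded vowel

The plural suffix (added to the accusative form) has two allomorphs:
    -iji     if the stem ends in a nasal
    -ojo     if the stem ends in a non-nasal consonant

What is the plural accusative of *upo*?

upotohojo

*upo*: last vowel = /o/, a rounded vowel → -toh → *upotoh*.
The accusative form *upotoh*: final consonant = /h/, non-nasal → -ojo → *upotohojo*.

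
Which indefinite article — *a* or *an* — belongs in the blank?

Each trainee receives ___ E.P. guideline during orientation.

an

The indefinite article is chosen by the initial *sound* of the following word, not its spelling.
The initialism *E.P.* is read letter by letter; the first letter, E, is pronounced /iː/, which begins with a vowel sound.
So the article is *an*: Each trainee receives an E.P. guideline during orientation.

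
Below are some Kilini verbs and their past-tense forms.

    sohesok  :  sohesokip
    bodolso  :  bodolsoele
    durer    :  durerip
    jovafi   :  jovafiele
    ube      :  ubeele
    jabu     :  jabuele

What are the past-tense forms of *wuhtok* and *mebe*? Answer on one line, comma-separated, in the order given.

wuhtokip, mebeele

The pattern is consonant vs. vowel: -ip when the stem ends in a consonant (*sohesok*, *durer*); -ele when the stem ends in a vowel (*bodolso*, *jovafi*, *ube*, *jabu*).
Since the final sound of *wuhtok* is /k/ (a consonant), it takes -ip, giving *wuhtokip*.
Since the final sound of *mebe* is /e/ (a vowel), it takes -ele, giving *mebeele*.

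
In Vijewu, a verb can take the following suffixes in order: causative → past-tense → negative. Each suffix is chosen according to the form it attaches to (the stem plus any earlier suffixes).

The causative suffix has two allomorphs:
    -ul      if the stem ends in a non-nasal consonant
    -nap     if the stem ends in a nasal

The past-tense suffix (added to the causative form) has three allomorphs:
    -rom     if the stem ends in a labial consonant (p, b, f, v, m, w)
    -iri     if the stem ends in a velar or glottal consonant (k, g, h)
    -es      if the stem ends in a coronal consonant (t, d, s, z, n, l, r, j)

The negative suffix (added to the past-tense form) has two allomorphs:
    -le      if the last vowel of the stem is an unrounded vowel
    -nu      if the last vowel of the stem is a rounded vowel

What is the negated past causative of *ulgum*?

The final consonant of *ulgum* is /m/, which is a nasal, so the causative suffix is -nap, giving *ulgumnap*.
The causative form *ulgumnap*: final consonant = /p/, labial → -rom → *ulgumnaprom*.
The past-tense form *ulgumnaprom* — last vowel /o/ (a rounded vowel) → -nu → *ulgumnapromnu*.

ulgumnapromnu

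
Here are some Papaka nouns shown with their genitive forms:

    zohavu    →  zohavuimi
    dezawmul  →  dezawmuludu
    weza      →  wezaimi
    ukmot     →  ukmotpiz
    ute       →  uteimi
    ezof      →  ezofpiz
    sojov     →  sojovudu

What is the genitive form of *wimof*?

wimofpiz

Looking at the final sound of each stem: -piz when the stem ends in a voiceless consonant (*ukmot*, *ezof*); -udu when the stem ends in a voiced consonant (*dezawmul*, *sojov*); -imi when the stem ends in a vowel (*zohavu*, *weza*, *ute*).
The final sound of *wimof* is /f/, which is a voiceless consonant, so the suffix is -piz, giving *wimofpiz*.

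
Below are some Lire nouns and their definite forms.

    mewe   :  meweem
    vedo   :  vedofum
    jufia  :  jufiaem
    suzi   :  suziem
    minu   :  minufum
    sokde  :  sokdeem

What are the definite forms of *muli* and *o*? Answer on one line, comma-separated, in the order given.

The alternation tracks the last vowel of the stem — -fum when the last vowel of the stem is a rounded vowel (*vedo*, *minu*); -em when the last vowel of the stem is an unrounded vowel (*mewe*, *jufia*, *suzi*, *sokde*).
*muli*: last vowel = /i/, an unrounded vowel → -em → *muliem*.
*o*: last vowel = /o/, a rounded vowel → -fum → *ofum*.

muliem, ofum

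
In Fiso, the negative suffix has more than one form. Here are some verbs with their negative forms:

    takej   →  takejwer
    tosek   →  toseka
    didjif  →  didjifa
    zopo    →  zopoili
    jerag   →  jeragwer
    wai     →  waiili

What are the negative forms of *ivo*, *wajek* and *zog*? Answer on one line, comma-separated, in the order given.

ivoili, wajeka, zogwer

The suffix is conditioned by the final sound: -a when the stem ends in a voiceless consonant (*tosek*, *didjif*); -wer when the stem ends in a voiced consonant (*takej*, *jerag*); -ili when the stem ends in a vowel (*zopo*, *wai*).
*ivo*: final sound = /o/, a vowel → -ili → *ivoili*.
Since the final sound of *wajek* is /k/ (a voiceless consonant), it takes -a, giving *wajeka*.
*zog*: final sound = /g/, a voiced consonant → -wer → *zogwer*.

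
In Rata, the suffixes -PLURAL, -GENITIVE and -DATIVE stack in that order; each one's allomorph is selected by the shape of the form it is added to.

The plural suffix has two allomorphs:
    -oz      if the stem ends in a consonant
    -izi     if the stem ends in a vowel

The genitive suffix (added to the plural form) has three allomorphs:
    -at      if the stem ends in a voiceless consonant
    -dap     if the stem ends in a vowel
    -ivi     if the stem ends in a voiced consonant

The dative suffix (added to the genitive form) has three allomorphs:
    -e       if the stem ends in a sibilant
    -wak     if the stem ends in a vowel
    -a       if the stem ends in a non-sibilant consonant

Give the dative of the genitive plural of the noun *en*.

*en* — final sound /n/ (a consonant) → -oz → *enoz*.
The plural form *enoz*: final sound = /z/, a voiced consonant → -ivi → *enozivi*.
The genitive form *enozivi* — final sound /i/ (a vowel) → -wak → *enoziviwak*.

enoziviwak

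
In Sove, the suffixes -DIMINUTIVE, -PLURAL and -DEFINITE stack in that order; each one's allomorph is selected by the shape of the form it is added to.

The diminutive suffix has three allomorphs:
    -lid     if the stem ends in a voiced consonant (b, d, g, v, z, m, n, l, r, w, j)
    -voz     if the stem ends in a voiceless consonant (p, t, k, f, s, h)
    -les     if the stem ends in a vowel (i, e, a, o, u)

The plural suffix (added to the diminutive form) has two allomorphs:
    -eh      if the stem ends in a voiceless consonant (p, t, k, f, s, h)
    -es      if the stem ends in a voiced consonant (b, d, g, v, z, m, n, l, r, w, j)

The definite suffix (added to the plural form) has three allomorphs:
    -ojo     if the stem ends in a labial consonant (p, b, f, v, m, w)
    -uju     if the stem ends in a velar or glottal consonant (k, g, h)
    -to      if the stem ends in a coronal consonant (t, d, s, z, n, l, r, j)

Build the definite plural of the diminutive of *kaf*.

kafvozesto

*kaf* — final sound /f/ (a voiceless consonant) → -voz → *kafvoz*.
The final consonant of the diminutive form *kafvoz* is /z/, which is voiced, so the plural suffix is -es, giving *kafvozes*.
The plural form *kafvozes* — final consonant /s/ (coronal) → -to → *kafvozesto*.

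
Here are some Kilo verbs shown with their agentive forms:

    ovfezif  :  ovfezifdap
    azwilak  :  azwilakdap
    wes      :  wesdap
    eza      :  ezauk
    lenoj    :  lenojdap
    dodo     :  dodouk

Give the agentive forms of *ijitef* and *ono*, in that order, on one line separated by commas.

Looking at the final sound of each stem: -dap when the stem ends in a consonant (*ovfezif*, *azwilak*, *wes*, *lenoj*); -uk when the stem ends in a vowel (*eza*, *dodo*).
Since the final sound of *ijitef* is /f/ (a consonant), it takes -dap, giving *ijitefdap*.
The final sound of *ono* is /o/, which is a vowel, so the suffix is -uk, giving *onouk*.

ijitefdap, onouk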